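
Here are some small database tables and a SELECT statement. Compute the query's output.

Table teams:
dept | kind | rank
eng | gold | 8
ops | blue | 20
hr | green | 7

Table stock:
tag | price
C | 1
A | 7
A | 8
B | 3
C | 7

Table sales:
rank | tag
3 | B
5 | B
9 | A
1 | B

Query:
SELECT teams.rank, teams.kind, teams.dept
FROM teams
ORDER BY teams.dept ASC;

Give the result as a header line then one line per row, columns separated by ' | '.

After SELECT (3 rows):
teams.rank | teams.kind | teams.dept
8 | gold | eng
20 | blue | ops
7 | green | hr
After ORDER BY (3 rows):
teams.rank | teams.kind | teams.dept
8 | gold | eng
7 | green | hr
20 | blue | ops

== RESULT ==
teams.rank | teams.kind | teams.dept
8 | gold | eng
7 | green | hr
20 | blue | ops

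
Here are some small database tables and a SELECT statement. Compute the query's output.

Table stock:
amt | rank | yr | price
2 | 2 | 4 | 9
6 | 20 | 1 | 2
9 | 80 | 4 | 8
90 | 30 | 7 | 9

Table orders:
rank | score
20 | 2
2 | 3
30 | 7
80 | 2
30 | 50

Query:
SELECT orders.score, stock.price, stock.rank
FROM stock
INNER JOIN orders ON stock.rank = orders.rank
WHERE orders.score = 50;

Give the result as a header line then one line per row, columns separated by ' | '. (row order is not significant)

== RESULT ==
orders.score | stock.price | stock.rank
50 | 9 | 30

Derivation:
After JOIN orders (5 rows):
stock.amt | stock.rank | stock.yr | stock.price | orders.rank | orders.score
2 | 2 | 4 | 9 | 2 | 3
6 | 20 | 1 | 2 | 20 | 2
9 | 80 | 4 | 8 | 80 | 2
90 | 30 | 7 | 9 | 30 | 7
90 | 30 | 7 | 9 | 30 | 50
After WHERE (1 rows):
stock.amt | stock.rank | stock.yr | stock.price | orders.rank | orders.score
90 | 30 | 7 | 9 | 30 | 50
After SELECT (1 rows):
orders.score | stock.price | stock.rank
50 | 9 | 30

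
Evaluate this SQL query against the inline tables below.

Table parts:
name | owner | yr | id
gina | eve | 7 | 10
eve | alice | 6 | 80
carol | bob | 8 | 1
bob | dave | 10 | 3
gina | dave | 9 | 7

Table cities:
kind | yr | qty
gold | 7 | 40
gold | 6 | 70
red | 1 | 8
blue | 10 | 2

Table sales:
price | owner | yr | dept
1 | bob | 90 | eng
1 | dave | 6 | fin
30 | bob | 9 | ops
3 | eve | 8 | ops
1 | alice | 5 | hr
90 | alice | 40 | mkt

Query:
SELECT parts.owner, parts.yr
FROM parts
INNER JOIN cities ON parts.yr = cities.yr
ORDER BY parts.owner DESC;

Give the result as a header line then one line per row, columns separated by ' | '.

After JOIN cities (3 rows):
parts.name | parts.owner | parts.yr | parts.id | cities.kind | cities.yr | cities.qty
gina | eve | 7 | 10 | gold | 7 | 40
eve | alice | 6 | 80 | gold | 6 | 70
bob | dave | 10 | 3 | blue | 10 | 2
After SELECT (3 rows):
parts.owner | parts.yr
eve | 7
alice | 6
dave | 10
After ORDER BY (3 rows):
parts.owner | parts.yr
eve | 7
dave | 10
alice | 6

== RESULT ==
parts.owner | parts.yr
eve | 7
dave | 10
alice | 6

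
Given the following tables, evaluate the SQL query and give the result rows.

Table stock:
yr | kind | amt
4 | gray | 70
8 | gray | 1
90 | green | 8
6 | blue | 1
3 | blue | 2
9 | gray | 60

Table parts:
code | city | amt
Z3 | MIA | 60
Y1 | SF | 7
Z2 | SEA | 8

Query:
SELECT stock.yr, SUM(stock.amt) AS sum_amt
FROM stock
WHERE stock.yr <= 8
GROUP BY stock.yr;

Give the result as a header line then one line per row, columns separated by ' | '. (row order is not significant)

After WHERE (4 rows):
stock.yr | stock.kind | stock.amt
4 | gray | 70
8 | gray | 1
6 | blue | 1
3 | blue | 2
After GROUP BY (4 rows):
stock.yr | sum_amt
4 | 70
8 | 1
6 | 1
3 | 2

== RESULT ==
stock.yr | sum_amt
4 | 70
8 | 1
6 | 1
3 | 2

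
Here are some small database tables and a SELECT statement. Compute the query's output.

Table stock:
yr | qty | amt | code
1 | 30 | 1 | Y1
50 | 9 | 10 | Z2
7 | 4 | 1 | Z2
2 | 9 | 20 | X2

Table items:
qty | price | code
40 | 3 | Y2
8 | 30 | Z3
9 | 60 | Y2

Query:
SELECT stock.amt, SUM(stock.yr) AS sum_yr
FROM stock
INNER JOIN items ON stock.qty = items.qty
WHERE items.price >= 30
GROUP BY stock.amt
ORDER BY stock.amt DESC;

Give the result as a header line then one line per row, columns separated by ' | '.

== RESULT ==
stock.amt | sum_yr
20 | 2
10 | 50

Derivation:
After JOIN items (2 rows):
stock.yr | stock.qty | stock.amt | stock.code | items.qty | items.price | items.code
50 | 9 | 10 | Z2 | 9 | 60 | Y2
2 | 9 | 20 | X2 | 9 | 60 | Y2
After WHERE (2 rows):
stock.yr | stock.qty | stock.amt | stock.code | items.qty | items.price | items.code
50 | 9 | 10 | Z2 | 9 | 60 | Y2
2 | 9 | 20 | X2 | 9 | 60 | Y2
After GROUP BY (2 rows):
stock.amt | sum_yr
10 | 50
20 | 2
After ORDER BY (2 rows):
stock.amt | sum_yr
20 | 2
10 | 50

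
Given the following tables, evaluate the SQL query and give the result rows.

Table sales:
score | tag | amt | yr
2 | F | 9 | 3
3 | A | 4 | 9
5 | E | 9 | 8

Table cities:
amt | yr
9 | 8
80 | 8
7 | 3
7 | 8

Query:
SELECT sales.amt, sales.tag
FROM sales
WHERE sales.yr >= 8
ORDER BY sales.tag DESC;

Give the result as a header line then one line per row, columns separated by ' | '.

== RESULT ==
sales.amt | sales.tag
9 | E
4 | A

Derivation:
After WHERE (2 rows):
sales.score | sales.tag | sales.amt | sales.yr
3 | A | 4 | 9
5 | E | 9 | 8
After SELECT (2 rows):
sales.amt | sales.tag
4 | A
9 | E
After ORDER BY (2 rows):
sales.amt | sales.tag
9 | E
4 | A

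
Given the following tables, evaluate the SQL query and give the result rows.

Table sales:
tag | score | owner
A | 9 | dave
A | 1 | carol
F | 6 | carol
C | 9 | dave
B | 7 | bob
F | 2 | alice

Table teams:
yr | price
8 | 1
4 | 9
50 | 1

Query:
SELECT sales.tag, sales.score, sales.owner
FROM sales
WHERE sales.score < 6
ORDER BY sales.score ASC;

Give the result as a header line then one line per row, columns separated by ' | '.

== RESULT ==
sales.tag | sales.score | sales.owner
A | 1 | carol
F | 2 | alice

Derivation:
After WHERE (2 rows):
sales.tag | sales.score | sales.owner
A | 1 | carol
F | 2 | alice
After SELECT (2 rows):
sales.tag | sales.score | sales.owner
A | 1 | carol
F | 2 | alice
After ORDER BY (2 rows):
sales.tag | sales.score | sales.owner
A | 1 | carol
F | 2 | alice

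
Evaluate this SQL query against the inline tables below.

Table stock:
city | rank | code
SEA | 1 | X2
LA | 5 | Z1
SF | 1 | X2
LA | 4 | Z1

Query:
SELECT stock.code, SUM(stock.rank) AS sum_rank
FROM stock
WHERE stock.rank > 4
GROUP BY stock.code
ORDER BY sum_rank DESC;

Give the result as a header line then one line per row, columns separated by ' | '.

After WHERE (1 rows):
stock.city | stock.rank | stock.code
LA | 5 | Z1
After GROUP BY (1 rows):
stock.code | sum_rank
Z1 | 5
After ORDER BY (1 rows):
stock.code | sum_rank
Z1 | 5

== RESULT ==
stock.code | sum_rank
Z1 | 5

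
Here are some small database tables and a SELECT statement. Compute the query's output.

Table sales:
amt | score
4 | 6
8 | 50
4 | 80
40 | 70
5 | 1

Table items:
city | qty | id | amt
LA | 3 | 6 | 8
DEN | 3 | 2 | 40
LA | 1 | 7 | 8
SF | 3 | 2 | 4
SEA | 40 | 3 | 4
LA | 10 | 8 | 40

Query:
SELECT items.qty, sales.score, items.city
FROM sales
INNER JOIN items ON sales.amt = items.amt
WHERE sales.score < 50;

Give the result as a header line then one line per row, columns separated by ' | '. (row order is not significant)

After JOIN items (8 rows):
sales.amt | sales.score | items.city | items.qty | items.id | items.amt
4 | 6 | SF | 3 | 2 | 4
4 | 6 | SEA | 40 | 3 | 4
8 | 50 | LA | 3 | 6 | 8
8 | 50 | LA | 1 | 7 | 8
4 | 80 | SF | 3 | 2 | 4
4 | 80 | SEA | 40 | 3 | 4
40 | 70 | DEN | 3 | 2 | 40
40 | 70 | LA | 10 | 8 | 40
After WHERE (2 rows):
sales.amt | sales.score | items.city | items.qty | items.id | items.amt
4 | 6 | SF | 3 | 2 | 4
4 | 6 | SEA | 40 | 3 | 4
After SELECT (2 rows):
items.qty | sales.score | items.city
3 | 6 | SF
40 | 6 | SEA

== RESULT ==
items.qty | sales.score | items.city
3 | 6 | SF
40 | 6 | SEA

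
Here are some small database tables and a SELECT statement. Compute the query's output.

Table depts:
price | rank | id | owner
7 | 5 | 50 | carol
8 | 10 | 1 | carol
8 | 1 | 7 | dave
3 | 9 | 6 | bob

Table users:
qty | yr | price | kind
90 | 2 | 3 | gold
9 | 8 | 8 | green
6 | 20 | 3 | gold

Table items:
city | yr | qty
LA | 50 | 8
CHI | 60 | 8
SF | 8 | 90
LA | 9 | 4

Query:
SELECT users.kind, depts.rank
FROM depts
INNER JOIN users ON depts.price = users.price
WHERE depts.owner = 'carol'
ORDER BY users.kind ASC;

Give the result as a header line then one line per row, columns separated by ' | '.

== RESULT ==
users.kind | depts.rank
green | 10

Derivation:
After JOIN users (4 rows):
depts.price | depts.rank | depts.id | depts.owner | users.qty | users.yr | users.price | users.kind
8 | 10 | 1 | carol | 9 | 8 | 8 | green
8 | 1 | 7 | dave | 9 | 8 | 8 | green
3 | 9 | 6 | bob | 90 | 2 | 3 | gold
3 | 9 | 6 | bob | 6 | 20 | 3 | gold
After WHERE (1 rows):
depts.price | depts.rank | depts.id | depts.owner | users.qty | users.yr | users.price | users.kind
8 | 10 | 1 | carol | 9 | 8 | 8 | green
After SELECT (1 rows):
users.kind | depts.rank
green | 10
After ORDER BY (1 rows):
users.kind | depts.rank
green | 10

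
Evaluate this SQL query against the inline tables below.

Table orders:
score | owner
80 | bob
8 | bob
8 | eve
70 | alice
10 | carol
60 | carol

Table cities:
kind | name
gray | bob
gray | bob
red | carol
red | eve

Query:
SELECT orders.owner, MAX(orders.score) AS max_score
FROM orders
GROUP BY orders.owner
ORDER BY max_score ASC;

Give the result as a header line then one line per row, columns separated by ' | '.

== RESULT ==
orders.owner | max_score
eve | 8
carol | 60
alice | 70
bob | 80

Derivation:
After GROUP BY (4 rows):
orders.owner | max_score
bob | 80
eve | 8
alice | 70
carol | 60
After ORDER BY (4 rows):
orders.owner | max_score
eve | 8
carol | 60
alice | 70
bob | 80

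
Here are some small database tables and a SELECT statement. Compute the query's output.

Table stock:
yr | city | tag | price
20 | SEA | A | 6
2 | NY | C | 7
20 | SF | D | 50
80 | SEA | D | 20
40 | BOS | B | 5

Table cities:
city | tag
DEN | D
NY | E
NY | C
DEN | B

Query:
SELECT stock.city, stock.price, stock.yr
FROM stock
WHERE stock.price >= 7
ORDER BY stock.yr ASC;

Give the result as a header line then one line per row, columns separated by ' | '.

== RESULT ==
stock.city | stock.price | stock.yr
NY | 7 | 2
SF | 50 | 20
SEA | 20 | 80

Derivation:
After WHERE (3 rows):
stock.yr | stock.city | stock.tag | stock.price
2 | NY | C | 7
20 | SF | D | 50
80 | SEA | D | 20
After SELECT (3 rows):
stock.city | stock.price | stock.yr
NY | 7 | 2
SF | 50 | 20
SEA | 20 | 80
After ORDER BY (3 rows):
stock.city | stock.price | stock.yr
NY | 7 | 2
SF | 50 | 20
SEA | 20 | 80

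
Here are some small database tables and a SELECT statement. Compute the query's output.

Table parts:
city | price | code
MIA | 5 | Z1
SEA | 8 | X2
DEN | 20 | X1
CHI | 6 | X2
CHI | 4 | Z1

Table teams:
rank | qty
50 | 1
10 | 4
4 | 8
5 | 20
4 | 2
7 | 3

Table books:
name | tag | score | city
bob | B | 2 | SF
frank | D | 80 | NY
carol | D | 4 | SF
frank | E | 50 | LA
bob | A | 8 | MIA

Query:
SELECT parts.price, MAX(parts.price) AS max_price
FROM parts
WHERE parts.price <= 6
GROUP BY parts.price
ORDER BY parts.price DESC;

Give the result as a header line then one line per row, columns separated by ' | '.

== RESULT ==
parts.price | max_price
6 | 6
5 | 5
4 | 4

Derivation:
After WHERE (3 rows):
parts.city | parts.price | parts.code
MIA | 5 | Z1
CHI | 6 | X2
CHI | 4 | Z1
After GROUP BY (3 rows):
parts.price | max_price
5 | 5
6 | 6
4 | 4
After ORDER BY (3 rows):
parts.price | max_price
6 | 6
5 | 5
4 | 4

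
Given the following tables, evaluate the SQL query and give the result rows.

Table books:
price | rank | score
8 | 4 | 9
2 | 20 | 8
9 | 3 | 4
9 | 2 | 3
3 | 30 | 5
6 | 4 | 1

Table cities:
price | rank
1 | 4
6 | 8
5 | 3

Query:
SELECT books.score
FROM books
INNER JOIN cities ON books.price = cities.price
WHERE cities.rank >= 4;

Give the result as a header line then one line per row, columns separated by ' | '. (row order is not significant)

After JOIN cities (1 rows):
books.price | books.rank | books.score | cities.price | cities.rank
6 | 4 | 1 | 6 | 8
After WHERE (1 rows):
books.price | books.rank | books.score | cities.price | cities.rank
6 | 4 | 1 | 6 | 8
After SELECT (1 rows):
books.score
1

== RESULT ==
books.score
1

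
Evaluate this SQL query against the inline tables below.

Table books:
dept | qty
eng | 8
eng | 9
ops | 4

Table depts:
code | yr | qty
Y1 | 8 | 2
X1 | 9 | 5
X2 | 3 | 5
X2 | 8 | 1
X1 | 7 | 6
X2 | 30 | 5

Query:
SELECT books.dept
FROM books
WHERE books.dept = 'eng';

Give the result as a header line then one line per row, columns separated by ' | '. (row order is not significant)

== RESULT ==
books.dept
eng
eng

Derivation:
After WHERE (2 rows):
books.dept | books.qty
eng | 8
eng | 9
After SELECT (2 rows):
books.dept
eng
eng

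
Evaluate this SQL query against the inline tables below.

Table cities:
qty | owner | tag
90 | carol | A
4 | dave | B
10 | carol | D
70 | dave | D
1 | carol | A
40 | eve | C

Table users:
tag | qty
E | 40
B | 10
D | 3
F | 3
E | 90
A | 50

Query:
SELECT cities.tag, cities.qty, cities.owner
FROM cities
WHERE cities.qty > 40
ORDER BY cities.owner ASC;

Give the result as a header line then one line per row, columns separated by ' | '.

After WHERE (2 rows):
cities.qty | cities.owner | cities.tag
90 | carol | A
70 | dave | D
After SELECT (2 rows):
cities.tag | cities.qty | cities.owner
A | 90 | carol
D | 70 | dave
After ORDER BY (2 rows):
cities.tag | cities.qty | cities.owner
A | 90 | carol
D | 70 | dave

== RESULT ==
cities.tag | cities.qty | cities.owner
A | 90 | carol
D | 70 | dave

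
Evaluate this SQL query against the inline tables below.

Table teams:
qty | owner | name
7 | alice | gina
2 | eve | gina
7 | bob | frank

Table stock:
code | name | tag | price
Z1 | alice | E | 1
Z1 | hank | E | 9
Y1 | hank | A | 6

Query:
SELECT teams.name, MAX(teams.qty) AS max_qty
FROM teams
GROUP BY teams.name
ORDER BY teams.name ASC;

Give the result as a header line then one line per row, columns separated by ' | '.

After GROUP BY (2 rows):
teams.name | max_qty
gina | 7
frank | 7
After ORDER BY (2 rows):
teams.name | max_qty
frank | 7
gina | 7

== RESULT ==
teams.name | max_qty
frank | 7
gina | 7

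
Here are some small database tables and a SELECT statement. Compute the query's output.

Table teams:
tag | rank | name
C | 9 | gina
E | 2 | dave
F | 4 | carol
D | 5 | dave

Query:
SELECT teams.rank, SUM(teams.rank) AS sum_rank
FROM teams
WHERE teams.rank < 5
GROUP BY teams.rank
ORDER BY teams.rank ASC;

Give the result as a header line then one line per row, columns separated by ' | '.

== RESULT ==
teams.rank | sum_rank
2 | 2
4 | 4

Derivation:
After WHERE (2 rows):
teams.tag | teams.rank | teams.name
E | 2 | dave
F | 4 | carol
After GROUP BY (2 rows):
teams.rank | sum_rank
2 | 2
4 | 4
After ORDER BY (2 rows):
teams.rank | sum_rank
2 | 2
4 | 4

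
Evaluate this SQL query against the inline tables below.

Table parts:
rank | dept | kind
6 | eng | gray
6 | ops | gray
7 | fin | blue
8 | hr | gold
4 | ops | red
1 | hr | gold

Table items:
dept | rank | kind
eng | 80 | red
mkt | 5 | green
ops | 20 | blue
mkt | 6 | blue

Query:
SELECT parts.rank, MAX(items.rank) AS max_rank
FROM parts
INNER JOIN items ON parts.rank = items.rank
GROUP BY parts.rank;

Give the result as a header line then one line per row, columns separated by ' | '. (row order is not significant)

== RESULT ==
parts.rank | max_rank
6 | 6

Derivation:
After JOIN items (2 rows):
parts.rank | parts.dept | parts.kind | items.dept | items.rank | items.kind
6 | eng | gray | mkt | 6 | blue
6 | ops | gray | mkt | 6 | blue
After GROUP BY (1 rows):
parts.rank | max_rank
6 | 6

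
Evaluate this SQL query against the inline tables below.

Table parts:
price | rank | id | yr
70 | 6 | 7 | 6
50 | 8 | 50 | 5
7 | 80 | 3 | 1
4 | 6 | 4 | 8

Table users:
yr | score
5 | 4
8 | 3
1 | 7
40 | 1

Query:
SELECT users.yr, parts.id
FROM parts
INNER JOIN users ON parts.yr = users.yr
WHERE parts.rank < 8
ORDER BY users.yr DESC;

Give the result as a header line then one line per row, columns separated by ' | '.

== RESULT ==
users.yr | parts.id
8 | 4

Derivation:
After JOIN users (3 rows):
parts.price | parts.rank | parts.id | parts.yr | users.yr | users.score
50 | 8 | 50 | 5 | 5 | 4
7 | 80 | 3 | 1 | 1 | 7
4 | 6 | 4 | 8 | 8 | 3
After WHERE (1 rows):
parts.price | parts.rank | parts.id | parts.yr | users.yr | users.score
4 | 6 | 4 | 8 | 8 | 3
After SELECT (1 rows):
users.yr | parts.id
8 | 4
After ORDER BY (1 rows):
users.yr | parts.id
8 | 4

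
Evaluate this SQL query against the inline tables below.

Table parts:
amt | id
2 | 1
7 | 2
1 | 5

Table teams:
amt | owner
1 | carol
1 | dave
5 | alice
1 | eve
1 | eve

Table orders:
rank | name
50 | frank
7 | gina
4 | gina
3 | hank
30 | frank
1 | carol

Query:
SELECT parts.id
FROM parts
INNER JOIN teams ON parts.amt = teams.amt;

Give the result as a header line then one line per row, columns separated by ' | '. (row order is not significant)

After JOIN teams (4 rows):
parts.amt | parts.id | teams.amt | teams.owner
1 | 5 | 1 | carol
1 | 5 | 1 | dave
1 | 5 | 1 | eve
1 | 5 | 1 | eve
After SELECT (4 rows):
parts.id
5
5
5
5

== RESULT ==
parts.id
5
5
5
5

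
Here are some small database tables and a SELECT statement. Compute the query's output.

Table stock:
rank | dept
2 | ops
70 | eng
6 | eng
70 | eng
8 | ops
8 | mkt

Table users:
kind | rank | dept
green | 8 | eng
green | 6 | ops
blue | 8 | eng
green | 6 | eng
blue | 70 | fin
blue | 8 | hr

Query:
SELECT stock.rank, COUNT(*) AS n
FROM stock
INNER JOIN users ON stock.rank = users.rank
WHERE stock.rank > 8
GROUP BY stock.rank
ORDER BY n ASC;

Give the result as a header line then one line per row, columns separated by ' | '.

After JOIN users (10 rows):
stock.rank | stock.dept | users.kind | users.rank | users.dept
70 | eng | blue | 70 | fin
6 | eng | green | 6 | ops
6 | eng | green | 6 | eng
70 | eng | blue | 70 | fin
8 | ops | green | 8 | eng
8 | ops | blue | 8 | eng
8 | ops | blue | 8 | hr
8 | mkt | green | 8 | eng
8 | mkt | blue | 8 | eng
8 | mkt | blue | 8 | hr
After WHERE (2 rows):
stock.rank | stock.dept | users.kind | users.rank | users.dept
70 | eng | blue | 70 | fin
70 | eng | blue | 70 | fin
After GROUP BY (1 rows):
stock.rank | n
70 | 2
After ORDER BY (1 rows):
stock.rank | n
70 | 2

== RESULT ==
stock.rank | n
70 | 2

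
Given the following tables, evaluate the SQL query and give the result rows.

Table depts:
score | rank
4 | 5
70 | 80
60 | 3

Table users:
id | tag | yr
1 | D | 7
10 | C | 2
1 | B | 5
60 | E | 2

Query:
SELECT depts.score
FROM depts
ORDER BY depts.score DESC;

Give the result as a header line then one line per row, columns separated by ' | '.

After SELECT (3 rows):
depts.score
4
70
60
After ORDER BY (3 rows):
depts.score
70
60
4

== RESULT ==
depts.score
70
60
4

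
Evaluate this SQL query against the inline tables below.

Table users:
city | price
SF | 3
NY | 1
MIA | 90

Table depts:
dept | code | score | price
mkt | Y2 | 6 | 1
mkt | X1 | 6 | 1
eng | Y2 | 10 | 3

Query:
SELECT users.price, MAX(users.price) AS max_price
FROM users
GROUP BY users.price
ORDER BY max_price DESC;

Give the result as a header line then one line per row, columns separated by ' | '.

== RESULT ==
users.price | max_price
90 | 90
3 | 3
1 | 1

Derivation:
After GROUP BY (3 rows):
users.price | max_price
3 | 3
1 | 1
90 | 90
After ORDER BY (3 rows):
users.price | max_price
90 | 90
3 | 3
1 | 1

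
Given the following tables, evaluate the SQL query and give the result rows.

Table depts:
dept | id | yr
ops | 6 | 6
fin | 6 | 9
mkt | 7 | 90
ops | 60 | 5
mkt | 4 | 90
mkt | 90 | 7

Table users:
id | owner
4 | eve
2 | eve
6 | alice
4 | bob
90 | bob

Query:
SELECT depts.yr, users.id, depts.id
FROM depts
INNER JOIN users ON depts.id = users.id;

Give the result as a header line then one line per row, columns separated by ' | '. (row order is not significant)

== RESULT ==
depts.yr | users.id | depts.id
6 | 6 | 6
9 | 6 | 6
90 | 4 | 4
90 | 4 | 4
7 | 90 | 90

Derivation:
After JOIN users (5 rows):
depts.dept | depts.id | depts.yr | users.id | users.owner
ops | 6 | 6 | 6 | alice
fin | 6 | 9 | 6 | alice
mkt | 4 | 90 | 4 | eve
mkt | 4 | 90 | 4 | bob
mkt | 90 | 7 | 90 | bob
After SELECT (5 rows):
depts.yr | users.id | depts.id
6 | 6 | 6
9 | 6 | 6
90 | 4 | 4
90 | 4 | 4
7 | 90 | 90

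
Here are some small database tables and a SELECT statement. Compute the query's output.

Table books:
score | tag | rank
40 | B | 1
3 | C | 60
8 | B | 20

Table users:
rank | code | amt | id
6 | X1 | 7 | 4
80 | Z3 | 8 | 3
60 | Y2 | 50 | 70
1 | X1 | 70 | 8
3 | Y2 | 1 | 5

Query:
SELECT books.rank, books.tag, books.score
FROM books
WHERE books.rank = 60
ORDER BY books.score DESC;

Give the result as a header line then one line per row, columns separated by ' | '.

== RESULT ==
books.rank | books.tag | books.score
60 | C | 3

Derivation:
After WHERE (1 rows):
books.score | books.tag | books.rank
3 | C | 60
After SELECT (1 rows):
books.rank | books.tag | books.score
60 | C | 3
After ORDER BY (1 rows):
books.rank | books.tag | books.score
60 | C | 3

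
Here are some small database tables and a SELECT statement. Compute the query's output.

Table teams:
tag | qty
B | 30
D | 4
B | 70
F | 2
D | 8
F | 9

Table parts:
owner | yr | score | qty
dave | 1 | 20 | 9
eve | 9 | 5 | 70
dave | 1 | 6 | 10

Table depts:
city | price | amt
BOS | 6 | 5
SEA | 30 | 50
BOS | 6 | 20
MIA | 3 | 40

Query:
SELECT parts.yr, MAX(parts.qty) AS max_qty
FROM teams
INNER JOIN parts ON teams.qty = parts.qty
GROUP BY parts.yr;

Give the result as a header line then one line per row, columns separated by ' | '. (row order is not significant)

After JOIN parts (2 rows):
teams.tag | teams.qty | parts.owner | parts.yr | parts.score | parts.qty
B | 70 | eve | 9 | 5 | 70
F | 9 | dave | 1 | 20 | 9
After GROUP BY (2 rows):
parts.yr | max_qty
9 | 70
1 | 9

== RESULT ==
parts.yr | max_qty
9 | 70
1 | 9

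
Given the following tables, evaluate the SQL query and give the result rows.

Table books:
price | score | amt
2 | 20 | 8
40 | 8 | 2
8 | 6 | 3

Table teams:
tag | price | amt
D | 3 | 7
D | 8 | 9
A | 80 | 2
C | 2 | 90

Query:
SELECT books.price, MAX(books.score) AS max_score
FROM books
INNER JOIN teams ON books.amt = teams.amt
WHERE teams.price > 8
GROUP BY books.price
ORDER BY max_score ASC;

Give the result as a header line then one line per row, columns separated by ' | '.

After JOIN teams (1 rows):
books.price | books.score | books.amt | teams.tag | teams.price | teams.amt
40 | 8 | 2 | A | 80 | 2
After WHERE (1 rows):
books.price | books.score | books.amt | teams.tag | teams.price | teams.amt
40 | 8 | 2 | A | 80 | 2
After GROUP BY (1 rows):
books.price | max_score
40 | 8
After ORDER BY (1 rows):
books.price | max_score
40 | 8

== RESULT ==
books.price | max_score
40 | 8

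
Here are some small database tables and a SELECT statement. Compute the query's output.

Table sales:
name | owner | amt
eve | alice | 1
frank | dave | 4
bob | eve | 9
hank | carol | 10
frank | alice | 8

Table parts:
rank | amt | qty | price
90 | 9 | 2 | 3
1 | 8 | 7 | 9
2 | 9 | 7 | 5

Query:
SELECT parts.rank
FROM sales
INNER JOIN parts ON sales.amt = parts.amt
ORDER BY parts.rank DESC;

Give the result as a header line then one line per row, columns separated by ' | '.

After JOIN parts (3 rows):
sales.name | sales.owner | sales.amt | parts.rank | parts.amt | parts.qty | parts.price
bob | eve | 9 | 90 | 9 | 2 | 3
bob | eve | 9 | 2 | 9 | 7 | 5
frank | alice | 8 | 1 | 8 | 7 | 9
After SELECT (3 rows):
parts.rank
90
2
1
After ORDER BY (3 rows):
parts.rank
90
2
1

== RESULT ==
parts.rank
90
2
1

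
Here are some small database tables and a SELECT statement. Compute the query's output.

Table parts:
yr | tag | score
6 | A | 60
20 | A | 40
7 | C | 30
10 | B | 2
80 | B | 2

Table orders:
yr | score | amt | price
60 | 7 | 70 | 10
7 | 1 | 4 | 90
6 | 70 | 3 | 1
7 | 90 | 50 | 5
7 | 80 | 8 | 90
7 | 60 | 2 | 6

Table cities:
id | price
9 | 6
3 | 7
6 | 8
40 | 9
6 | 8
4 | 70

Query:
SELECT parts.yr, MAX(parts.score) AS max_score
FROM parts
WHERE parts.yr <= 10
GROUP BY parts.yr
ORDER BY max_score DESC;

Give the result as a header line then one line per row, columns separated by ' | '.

After WHERE (3 rows):
parts.yr | parts.tag | parts.score
6 | A | 60
7 | C | 30
10 | B | 2
After GROUP BY (3 rows):
parts.yr | max_score
6 | 60
7 | 30
10 | 2
After ORDER BY (3 rows):
parts.yr | max_score
6 | 60
7 | 30
10 | 2

== RESULT ==
parts.yr | max_score
6 | 60
7 | 30
10 | 2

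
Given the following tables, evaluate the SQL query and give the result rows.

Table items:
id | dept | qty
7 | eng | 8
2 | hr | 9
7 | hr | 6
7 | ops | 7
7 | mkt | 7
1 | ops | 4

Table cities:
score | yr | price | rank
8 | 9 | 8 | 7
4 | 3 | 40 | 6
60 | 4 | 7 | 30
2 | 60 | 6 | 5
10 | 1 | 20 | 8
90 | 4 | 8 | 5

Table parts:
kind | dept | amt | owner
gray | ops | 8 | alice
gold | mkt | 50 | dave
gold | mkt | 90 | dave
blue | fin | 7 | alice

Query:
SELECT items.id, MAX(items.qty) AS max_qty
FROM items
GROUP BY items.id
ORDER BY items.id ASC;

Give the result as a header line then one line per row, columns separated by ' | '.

After GROUP BY (3 rows):
items.id | max_qty
7 | 8
2 | 9
1 | 4
After ORDER BY (3 rows):
items.id | max_qty
1 | 4
2 | 9
7 | 8

== RESULT ==
items.id | max_qty
1 | 4
2 | 9
7 | 8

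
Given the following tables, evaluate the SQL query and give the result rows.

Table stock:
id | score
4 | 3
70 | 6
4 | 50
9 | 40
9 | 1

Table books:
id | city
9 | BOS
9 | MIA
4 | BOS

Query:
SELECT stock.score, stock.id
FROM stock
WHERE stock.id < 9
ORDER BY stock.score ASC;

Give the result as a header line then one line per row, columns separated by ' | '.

After WHERE (2 rows):
stock.id | stock.score
4 | 3
4 | 50
After SELECT (2 rows):
stock.score | stock.id
3 | 4
50 | 4
After ORDER BY (2 rows):
stock.score | stock.id
3 | 4
50 | 4

== RESULT ==
stock.score | stock.id
3 | 4
50 | 4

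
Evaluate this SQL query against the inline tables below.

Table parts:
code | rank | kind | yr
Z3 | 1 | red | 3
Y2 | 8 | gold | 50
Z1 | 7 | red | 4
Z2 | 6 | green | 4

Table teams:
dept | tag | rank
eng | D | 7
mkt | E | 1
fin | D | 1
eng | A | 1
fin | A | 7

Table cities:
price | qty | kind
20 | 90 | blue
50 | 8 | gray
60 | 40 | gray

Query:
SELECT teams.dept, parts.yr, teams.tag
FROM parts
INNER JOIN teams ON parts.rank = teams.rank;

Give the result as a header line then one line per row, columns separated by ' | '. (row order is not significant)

After JOIN teams (5 rows):
parts.code | parts.rank | parts.kind | parts.yr | teams.dept | teams.tag | teams.rank
Z3 | 1 | red | 3 | mkt | E | 1
Z3 | 1 | red | 3 | fin | D | 1
Z3 | 1 | red | 3 | eng | A | 1
Z1 | 7 | red | 4 | eng | D | 7
Z1 | 7 | red | 4 | fin | A | 7
After SELECT (5 rows):
teams.dept | parts.yr | teams.tag
mkt | 3 | E
fin | 3 | D
eng | 3 | A
eng | 4 | D
fin | 4 | A

== RESULT ==
teams.dept | parts.yr | teams.tag
mkt | 3 | E
fin | 3 | D
eng | 3 | A
eng | 4 | D
fin | 4 | A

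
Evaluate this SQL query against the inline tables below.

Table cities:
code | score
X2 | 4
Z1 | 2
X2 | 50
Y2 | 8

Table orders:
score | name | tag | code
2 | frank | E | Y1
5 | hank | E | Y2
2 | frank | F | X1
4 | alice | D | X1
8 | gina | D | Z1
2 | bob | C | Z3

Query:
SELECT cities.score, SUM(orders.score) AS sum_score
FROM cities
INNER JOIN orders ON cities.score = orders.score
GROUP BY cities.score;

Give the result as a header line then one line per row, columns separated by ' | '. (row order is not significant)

== RESULT ==
cities.score | sum_score
4 | 4
2 | 6
8 | 8

Derivation:
After JOIN orders (5 rows):
cities.code | cities.score | orders.score | orders.name | orders.tag | orders.code
X2 | 4 | 4 | alice | D | X1
Z1 | 2 | 2 | frank | E | Y1
Z1 | 2 | 2 | frank | F | X1
Z1 | 2 | 2 | bob | C | Z3
Y2 | 8 | 8 | gina | D | Z1
After GROUP BY (3 rows):
cities.score | sum_score
4 | 4
2 | 6
8 | 8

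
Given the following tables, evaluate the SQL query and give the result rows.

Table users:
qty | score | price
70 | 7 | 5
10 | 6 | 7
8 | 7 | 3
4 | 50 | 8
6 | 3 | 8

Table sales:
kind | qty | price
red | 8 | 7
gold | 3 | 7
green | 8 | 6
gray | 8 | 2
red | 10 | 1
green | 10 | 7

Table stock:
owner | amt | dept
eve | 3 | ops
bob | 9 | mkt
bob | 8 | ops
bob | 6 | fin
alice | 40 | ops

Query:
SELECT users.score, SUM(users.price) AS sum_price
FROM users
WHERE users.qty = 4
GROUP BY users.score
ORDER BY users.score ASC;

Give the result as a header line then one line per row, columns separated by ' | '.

== RESULT ==
users.score | sum_price
50 | 8

Derivation:
After WHERE (1 rows):
users.qty | users.score | users.price
4 | 50 | 8
After GROUP BY (1 rows):
users.score | sum_price
50 | 8
After ORDER BY (1 rows):
users.score | sum_price
50 | 8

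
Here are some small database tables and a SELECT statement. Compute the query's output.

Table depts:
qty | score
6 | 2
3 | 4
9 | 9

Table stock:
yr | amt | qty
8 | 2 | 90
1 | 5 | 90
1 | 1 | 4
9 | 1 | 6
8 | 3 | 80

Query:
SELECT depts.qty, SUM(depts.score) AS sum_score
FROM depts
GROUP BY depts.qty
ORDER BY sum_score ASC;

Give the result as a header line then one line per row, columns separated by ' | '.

After GROUP BY (3 rows):
depts.qty | sum_score
6 | 2
3 | 4
9 | 9
After ORDER BY (3 rows):
depts.qty | sum_score
6 | 2
3 | 4
9 | 9

== RESULT ==
depts.qty | sum_score
6 | 2
3 | 4
9 | 9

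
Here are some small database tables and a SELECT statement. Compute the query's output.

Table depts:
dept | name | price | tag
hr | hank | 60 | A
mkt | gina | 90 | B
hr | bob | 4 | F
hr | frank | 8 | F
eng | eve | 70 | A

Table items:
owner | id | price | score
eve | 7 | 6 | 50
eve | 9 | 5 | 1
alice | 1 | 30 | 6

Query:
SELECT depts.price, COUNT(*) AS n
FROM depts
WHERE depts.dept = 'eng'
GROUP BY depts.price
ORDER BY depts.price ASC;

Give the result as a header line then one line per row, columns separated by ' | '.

== RESULT ==
depts.price | n
70 | 1

Derivation:
After WHERE (1 rows):
depts.dept | depts.name | depts.price | depts.tag
eng | eve | 70 | A
After GROUP BY (1 rows):
depts.price | n
70 | 1
After ORDER BY (1 rows):
depts.price | n
70 | 1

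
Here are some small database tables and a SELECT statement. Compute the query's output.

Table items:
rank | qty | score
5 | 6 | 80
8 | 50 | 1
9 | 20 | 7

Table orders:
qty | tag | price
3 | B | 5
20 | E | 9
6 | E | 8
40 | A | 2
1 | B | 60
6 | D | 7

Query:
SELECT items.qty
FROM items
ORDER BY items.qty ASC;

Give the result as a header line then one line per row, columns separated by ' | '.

== RESULT ==
items.qty
6
20
50

Derivation:
After SELECT (3 rows):
items.qty
6
50
20
After ORDER BY (3 rows):
items.qty
6
20
50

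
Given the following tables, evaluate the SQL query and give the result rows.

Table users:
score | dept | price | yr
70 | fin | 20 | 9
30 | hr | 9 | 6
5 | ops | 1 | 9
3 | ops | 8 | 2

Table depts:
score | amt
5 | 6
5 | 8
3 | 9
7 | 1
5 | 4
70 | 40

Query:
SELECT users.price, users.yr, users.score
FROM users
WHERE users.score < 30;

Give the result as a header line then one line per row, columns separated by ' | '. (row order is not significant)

After WHERE (2 rows):
users.score | users.dept | users.price | users.yr
5 | ops | 1 | 9
3 | ops | 8 | 2
After SELECT (2 rows):
users.price | users.yr | users.score
1 | 9 | 5
8 | 2 | 3

== RESULT ==
users.price | users.yr | users.score
1 | 9 | 5
8 | 2 | 3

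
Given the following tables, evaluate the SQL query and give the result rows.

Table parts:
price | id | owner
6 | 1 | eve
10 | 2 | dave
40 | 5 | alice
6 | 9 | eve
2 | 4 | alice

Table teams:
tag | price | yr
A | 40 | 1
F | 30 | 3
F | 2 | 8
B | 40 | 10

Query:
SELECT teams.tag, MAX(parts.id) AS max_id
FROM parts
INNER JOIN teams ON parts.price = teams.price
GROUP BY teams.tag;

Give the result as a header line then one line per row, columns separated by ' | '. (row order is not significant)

== RESULT ==
teams.tag | max_id
A | 5
B | 5
F | 4

Derivation:
After JOIN teams (3 rows):
parts.price | parts.id | parts.owner | teams.tag | teams.price | teams.yr
40 | 5 | alice | A | 40 | 1
40 | 5 | alice | B | 40 | 10
2 | 4 | alice | F | 2 | 8
After GROUP BY (3 rows):
teams.tag | max_id
A | 5
B | 5
F | 4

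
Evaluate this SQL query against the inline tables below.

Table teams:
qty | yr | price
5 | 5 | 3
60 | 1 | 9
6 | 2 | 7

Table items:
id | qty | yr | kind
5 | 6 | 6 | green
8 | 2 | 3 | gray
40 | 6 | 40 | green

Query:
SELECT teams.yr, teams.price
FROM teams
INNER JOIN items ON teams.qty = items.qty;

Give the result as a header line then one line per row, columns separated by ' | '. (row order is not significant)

== RESULT ==
teams.yr | teams.price
2 | 7
2 | 7

Derivation:
After JOIN items (2 rows):
teams.qty | teams.yr | teams.price | items.id | items.qty | items.yr | items.kind
6 | 2 | 7 | 5 | 6 | 6 | green
6 | 2 | 7 | 40 | 6 | 40 | green
After SELECT (2 rows):
teams.yr | teams.price
2 | 7
2 | 7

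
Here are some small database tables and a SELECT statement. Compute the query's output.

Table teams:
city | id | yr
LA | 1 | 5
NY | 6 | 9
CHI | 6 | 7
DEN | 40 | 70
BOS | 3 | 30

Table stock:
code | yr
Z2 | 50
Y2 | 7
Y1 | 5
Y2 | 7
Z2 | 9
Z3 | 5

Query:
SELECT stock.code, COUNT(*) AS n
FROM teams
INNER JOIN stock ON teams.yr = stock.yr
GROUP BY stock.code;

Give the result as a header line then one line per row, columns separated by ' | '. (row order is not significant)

After JOIN stock (5 rows):
teams.city | teams.id | teams.yr | stock.code | stock.yr
LA | 1 | 5 | Y1 | 5
LA | 1 | 5 | Z3 | 5
NY | 6 | 9 | Z2 | 9
CHI | 6 | 7 | Y2 | 7
CHI | 6 | 7 | Y2 | 7
After GROUP BY (4 rows):
stock.code | n
Y1 | 1
Z3 | 1
Z2 | 1
Y2 | 2

== RESULT ==
stock.code | n
Y1 | 1
Z3 | 1
Z2 | 1
Y2 | 2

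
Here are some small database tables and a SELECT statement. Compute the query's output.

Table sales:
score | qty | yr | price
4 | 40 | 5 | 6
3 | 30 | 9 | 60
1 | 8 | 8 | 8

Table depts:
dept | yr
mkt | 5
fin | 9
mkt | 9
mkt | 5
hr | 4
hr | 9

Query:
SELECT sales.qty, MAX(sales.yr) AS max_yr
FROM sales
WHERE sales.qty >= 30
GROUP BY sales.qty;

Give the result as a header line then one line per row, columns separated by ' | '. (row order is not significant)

After WHERE (2 rows):
sales.score | sales.qty | sales.yr | sales.price
4 | 40 | 5 | 6
3 | 30 | 9 | 60
After GROUP BY (2 rows):
sales.qty | max_yr
40 | 5
30 | 9

== RESULT ==
sales.qty | max_yr
40 | 5
30 | 9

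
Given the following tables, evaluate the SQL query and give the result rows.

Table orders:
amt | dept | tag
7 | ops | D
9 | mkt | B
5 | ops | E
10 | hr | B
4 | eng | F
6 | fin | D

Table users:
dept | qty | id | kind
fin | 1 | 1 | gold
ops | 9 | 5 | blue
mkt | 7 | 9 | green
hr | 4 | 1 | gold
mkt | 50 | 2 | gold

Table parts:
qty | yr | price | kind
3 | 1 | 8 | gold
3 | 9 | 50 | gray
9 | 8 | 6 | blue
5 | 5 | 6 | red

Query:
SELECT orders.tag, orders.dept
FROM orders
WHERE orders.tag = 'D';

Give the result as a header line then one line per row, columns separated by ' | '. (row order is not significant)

== RESULT ==
orders.tag | orders.dept
D | ops
D | fin

Derivation:
After WHERE (2 rows):
orders.amt | orders.dept | orders.tag
7 | ops | D
6 | fin | D
After SELECT (2 rows):
orders.tag | orders.dept
D | ops
D | fin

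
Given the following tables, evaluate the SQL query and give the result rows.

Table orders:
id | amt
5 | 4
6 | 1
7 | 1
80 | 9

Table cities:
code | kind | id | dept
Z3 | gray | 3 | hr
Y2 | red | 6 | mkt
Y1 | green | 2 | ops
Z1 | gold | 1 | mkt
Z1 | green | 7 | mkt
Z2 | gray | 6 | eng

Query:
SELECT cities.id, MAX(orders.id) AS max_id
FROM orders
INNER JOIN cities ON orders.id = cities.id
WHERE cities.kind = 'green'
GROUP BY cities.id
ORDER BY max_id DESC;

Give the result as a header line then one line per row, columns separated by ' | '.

After JOIN cities (3 rows):
orders.id | orders.amt | cities.code | cities.kind | cities.id | cities.dept
6 | 1 | Y2 | red | 6 | mkt
6 | 1 | Z2 | gray | 6 | eng
7 | 1 | Z1 | green | 7 | mkt
After WHERE (1 rows):
orders.id | orders.amt | cities.code | cities.kind | cities.id | cities.dept
7 | 1 | Z1 | green | 7 | mkt
After GROUP BY (1 rows):
cities.id | max_id
7 | 7
After ORDER BY (1 rows):
cities.id | max_id
7 | 7

== RESULT ==
cities.id | max_id
7 | 7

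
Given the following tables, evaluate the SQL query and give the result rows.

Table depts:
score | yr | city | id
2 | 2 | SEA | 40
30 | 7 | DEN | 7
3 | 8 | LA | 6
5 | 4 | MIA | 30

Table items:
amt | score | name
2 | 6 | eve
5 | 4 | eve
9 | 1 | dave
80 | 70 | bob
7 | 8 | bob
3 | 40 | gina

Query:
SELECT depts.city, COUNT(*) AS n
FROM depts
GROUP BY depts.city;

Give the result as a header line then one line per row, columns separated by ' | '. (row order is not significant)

After GROUP BY (4 rows):
depts.city | n
SEA | 1
DEN | 1
LA | 1
MIA | 1

== RESULT ==
depts.city | n
SEA | 1
DEN | 1
LA | 1
MIA | 1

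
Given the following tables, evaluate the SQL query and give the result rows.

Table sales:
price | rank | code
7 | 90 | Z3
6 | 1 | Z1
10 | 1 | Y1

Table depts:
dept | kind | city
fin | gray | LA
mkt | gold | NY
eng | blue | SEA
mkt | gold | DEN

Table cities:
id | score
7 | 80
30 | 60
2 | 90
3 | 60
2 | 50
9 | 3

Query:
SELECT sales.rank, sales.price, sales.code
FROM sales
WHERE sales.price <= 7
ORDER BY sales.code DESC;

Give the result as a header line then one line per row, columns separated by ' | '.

After WHERE (2 rows):
sales.price | sales.rank | sales.code
7 | 90 | Z3
6 | 1 | Z1
After SELECT (2 rows):
sales.rank | sales.price | sales.code
90 | 7 | Z3
1 | 6 | Z1
After ORDER BY (2 rows):
sales.rank | sales.price | sales.code
90 | 7 | Z3
1 | 6 | Z1

== RESULT ==
sales.rank | sales.price | sales.code
90 | 7 | Z3
1 | 6 | Z1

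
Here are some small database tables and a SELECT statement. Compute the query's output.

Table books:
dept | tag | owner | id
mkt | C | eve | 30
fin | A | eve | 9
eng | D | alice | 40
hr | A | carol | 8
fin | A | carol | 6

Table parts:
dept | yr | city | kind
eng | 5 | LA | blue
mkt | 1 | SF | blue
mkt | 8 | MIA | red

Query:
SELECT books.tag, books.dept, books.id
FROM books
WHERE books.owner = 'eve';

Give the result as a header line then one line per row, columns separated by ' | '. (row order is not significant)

After WHERE (2 rows):
books.dept | books.tag | books.owner | books.id
mkt | C | eve | 30
fin | A | eve | 9
After SELECT (2 rows):
books.tag | books.dept | books.id
C | mkt | 30
A | fin | 9

== RESULT ==
books.tag | books.dept | books.id
C | mkt | 30
A | fin | 9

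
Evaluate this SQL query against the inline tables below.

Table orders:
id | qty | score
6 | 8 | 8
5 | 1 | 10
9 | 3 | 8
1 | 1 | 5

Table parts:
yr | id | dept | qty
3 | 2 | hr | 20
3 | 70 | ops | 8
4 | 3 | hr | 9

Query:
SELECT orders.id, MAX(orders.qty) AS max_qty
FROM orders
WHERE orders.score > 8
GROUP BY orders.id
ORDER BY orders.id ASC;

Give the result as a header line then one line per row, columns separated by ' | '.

== RESULT ==
orders.id | max_qty
5 | 1

Derivation:
After WHERE (1 rows):
orders.id | orders.qty | orders.score
5 | 1 | 10
After GROUP BY (1 rows):
orders.id | max_qty
5 | 1
After ORDER BY (1 rows):
orders.id | max_qty
5 | 1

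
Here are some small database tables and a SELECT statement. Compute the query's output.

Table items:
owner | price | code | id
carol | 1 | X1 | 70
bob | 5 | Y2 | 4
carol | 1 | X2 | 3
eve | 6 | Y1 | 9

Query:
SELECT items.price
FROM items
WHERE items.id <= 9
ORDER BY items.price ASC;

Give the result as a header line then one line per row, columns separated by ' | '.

== RESULT ==
items.price
1
5
6

Derivation:
After WHERE (3 rows):
items.owner | items.price | items.code | items.id
bob | 5 | Y2 | 4
carol | 1 | X2 | 3
eve | 6 | Y1 | 9
After SELECT (3 rows):
items.price
5
1
6
After ORDER BY (3 rows):
items.price
1
5
6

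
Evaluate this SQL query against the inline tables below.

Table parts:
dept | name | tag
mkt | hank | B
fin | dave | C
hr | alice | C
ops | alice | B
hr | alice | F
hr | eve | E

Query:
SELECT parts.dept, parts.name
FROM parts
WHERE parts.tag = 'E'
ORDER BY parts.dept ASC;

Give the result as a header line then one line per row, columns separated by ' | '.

After WHERE (1 rows):
parts.dept | parts.name | parts.tag
hr | eve | E
After SELECT (1 rows):
parts.dept | parts.name
hr | eve
After ORDER BY (1 rows):
parts.dept | parts.name
hr | eve

== RESULT ==
parts.dept | parts.name
hr | eve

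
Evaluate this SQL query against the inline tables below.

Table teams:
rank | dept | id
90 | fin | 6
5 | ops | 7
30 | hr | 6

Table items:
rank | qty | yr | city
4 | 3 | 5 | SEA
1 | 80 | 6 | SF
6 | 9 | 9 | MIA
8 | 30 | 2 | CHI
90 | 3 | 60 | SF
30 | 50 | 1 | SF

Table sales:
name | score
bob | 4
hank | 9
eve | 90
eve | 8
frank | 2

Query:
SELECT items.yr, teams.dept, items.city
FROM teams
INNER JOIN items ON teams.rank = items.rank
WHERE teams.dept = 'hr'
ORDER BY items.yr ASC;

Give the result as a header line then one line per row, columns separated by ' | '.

After JOIN items (2 rows):
teams.rank | teams.dept | teams.id | items.rank | items.qty | items.yr | items.city
90 | fin | 6 | 90 | 3 | 60 | SF
30 | hr | 6 | 30 | 50 | 1 | SF
After WHERE (1 rows):
teams.rank | teams.dept | teams.id | items.rank | items.qty | items.yr | items.city
30 | hr | 6 | 30 | 50 | 1 | SF
After SELECT (1 rows):
items.yr | teams.dept | items.city
1 | hr | SF
After ORDER BY (1 rows):
items.yr | teams.dept | items.city
1 | hr | SF

== RESULT ==
items.yr | teams.dept | items.city
1 | hr | SF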